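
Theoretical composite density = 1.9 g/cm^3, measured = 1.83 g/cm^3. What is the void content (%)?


Void% = (rho_theo - rho_actual)/rho_theo * 100 = (1.9 - 1.83)/1.9 * 100 = 3.68%

3.68%


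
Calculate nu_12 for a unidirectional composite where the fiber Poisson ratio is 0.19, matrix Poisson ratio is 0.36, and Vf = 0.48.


nu_12 = nu_f*Vf + nu_m*(1-Vf) = 0.19*0.48 + 0.36*0.52 = 0.2784

0.2784


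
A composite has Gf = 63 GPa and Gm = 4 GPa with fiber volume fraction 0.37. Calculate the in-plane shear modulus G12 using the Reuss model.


1/G12 = Vf/Gf + (1-Vf)/Gm = 0.37/63 + 0.63/4
G12 = 6.12 GPa

6.12 GPa


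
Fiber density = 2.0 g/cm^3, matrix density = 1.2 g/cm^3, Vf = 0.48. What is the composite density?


rho_c = rho_f*Vf + rho_m*(1-Vf) = 2.0*0.48 + 1.2*0.52 = 1.584 g/cm^3

1.584 g/cm^3


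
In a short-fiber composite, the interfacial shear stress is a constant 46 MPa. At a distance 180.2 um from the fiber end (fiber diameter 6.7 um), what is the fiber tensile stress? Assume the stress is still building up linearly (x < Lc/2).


Force balance: sigma_f * (pi*d^2/4) = tau * (pi*d) * x  ->  sigma_f = 4 * tau * x / d
sigma_f = 4 * 46 * 180.2 / 6.7 = 4948.8 MPa

4948.8 MPa


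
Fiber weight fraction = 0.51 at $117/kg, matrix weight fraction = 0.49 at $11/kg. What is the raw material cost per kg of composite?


Cost = cost_f*Wf + cost_m*Wm = 117*0.51 + 11*0.49 = $65.06/kg

$65.06/kg


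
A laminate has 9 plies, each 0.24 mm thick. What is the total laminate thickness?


h = n * t_ply = 9 * 0.24 = 2.16 mm

2.16 mm


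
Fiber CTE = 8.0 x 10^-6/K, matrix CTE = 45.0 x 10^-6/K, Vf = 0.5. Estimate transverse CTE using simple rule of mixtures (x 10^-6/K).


alpha_2 = alpha_f*Vf + alpha_m*(1-Vf) = 8.0*0.5 + 45.0*0.5 = 26.5 x 10^-6/K

26.5 x 10^-6/K


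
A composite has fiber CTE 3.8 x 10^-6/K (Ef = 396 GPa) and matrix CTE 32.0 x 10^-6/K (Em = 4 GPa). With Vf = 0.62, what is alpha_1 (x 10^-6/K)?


E1 = Ef*Vf + Em*(1-Vf) = 247.04
alpha_1 = (alpha_f*Ef*Vf + alpha_m*Em*(1-Vf))/E1 = 3.97 x 10^-6/K

3.97 x 10^-6/K


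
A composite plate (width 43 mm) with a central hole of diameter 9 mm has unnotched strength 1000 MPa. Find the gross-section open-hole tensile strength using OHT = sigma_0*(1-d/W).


OHT = sigma_0*(1-d/W) = 1000*(1-9/43) = 790.7 MPa

790.7 MPa


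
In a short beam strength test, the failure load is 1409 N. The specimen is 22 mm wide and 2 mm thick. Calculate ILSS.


ILSS = 3F/(4bh) = 3*1409/(4*22*2) = 24.02 MPa

24.02 MPa


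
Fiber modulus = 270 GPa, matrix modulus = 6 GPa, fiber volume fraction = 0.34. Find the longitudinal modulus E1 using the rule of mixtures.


E1 = Ef*Vf + Em*(1-Vf) = 270*0.34 + 6*0.66 = 95.76 GPa

95.76 GPa


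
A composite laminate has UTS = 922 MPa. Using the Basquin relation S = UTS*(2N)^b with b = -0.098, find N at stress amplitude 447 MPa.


N = 0.5 * (S/UTS)^(1/b) = 0.5 * (447/922)^(1/-0.098) = 807.9268 cycles

807.9268 cycles


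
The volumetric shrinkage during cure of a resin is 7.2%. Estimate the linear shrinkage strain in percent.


Linear shrinkage ≈ vol_shrink/3 = 7.2/3 = 2.4%

2.4%


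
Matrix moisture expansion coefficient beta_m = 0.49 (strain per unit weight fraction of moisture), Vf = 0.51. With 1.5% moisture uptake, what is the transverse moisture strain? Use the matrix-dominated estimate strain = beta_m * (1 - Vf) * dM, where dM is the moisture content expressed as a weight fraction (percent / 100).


dM = 1.5/100 = 0.015
strain = beta_m * (1-Vf) * dM = 0.49 * 0.49 * 0.015 = 0.0036015

0.0036015


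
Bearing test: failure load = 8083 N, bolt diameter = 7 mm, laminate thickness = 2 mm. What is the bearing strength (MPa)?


sigma_br = F/(d*h) = 8083/(7*2) = 577.4 MPa

577.4 MPa


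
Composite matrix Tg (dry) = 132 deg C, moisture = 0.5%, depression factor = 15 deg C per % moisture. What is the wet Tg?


Tg_wet = Tg_dry - k*moisture = 132 - 15*0.5 = 124.5 deg C

124.5 deg C


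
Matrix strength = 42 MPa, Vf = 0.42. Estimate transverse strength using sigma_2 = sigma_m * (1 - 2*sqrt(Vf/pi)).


factor = 1 - 2*sqrt(0.42/pi) = 0.2687
sigma_2 = 42 * 0.2687 = 11.29 MPa

11.29 MPa


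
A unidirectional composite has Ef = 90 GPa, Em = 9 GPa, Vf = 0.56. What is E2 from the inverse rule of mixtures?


1/E2 = Vf/Ef + (1-Vf)/Em = 0.56/90 + 0.44/9
E2 = 18.15 GPa

18.15 GPa


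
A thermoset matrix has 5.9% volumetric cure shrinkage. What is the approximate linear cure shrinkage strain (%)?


Linear shrinkage ≈ vol_shrink/3 = 5.9/3 = 1.967%

1.967%


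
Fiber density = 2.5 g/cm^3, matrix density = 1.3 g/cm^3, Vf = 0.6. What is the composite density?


rho_c = rho_f*Vf + rho_m*(1-Vf) = 2.5*0.6 + 1.3*0.4 = 2.02 g/cm^3

2.02 g/cm^3


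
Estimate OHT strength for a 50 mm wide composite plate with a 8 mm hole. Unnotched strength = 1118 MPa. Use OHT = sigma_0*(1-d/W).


OHT = sigma_0*(1-d/W) = 1118*(1-8/50) = 939.1 MPa

939.1 MPa


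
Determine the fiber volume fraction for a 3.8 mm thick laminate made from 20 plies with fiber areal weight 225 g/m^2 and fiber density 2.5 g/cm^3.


Vf = n * FAW / (rho_f * h * 1000) = 20 * 225 / (2.5 * 3.8 * 1000) = 0.4737

0.4737


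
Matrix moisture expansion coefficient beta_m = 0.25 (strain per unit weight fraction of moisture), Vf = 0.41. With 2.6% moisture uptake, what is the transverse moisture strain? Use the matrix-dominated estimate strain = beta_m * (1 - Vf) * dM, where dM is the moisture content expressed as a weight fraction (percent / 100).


dM = 2.6/100 = 0.026
strain = beta_m * (1-Vf) * dM = 0.25 * 0.59 * 0.026 = 0.003835

0.003835


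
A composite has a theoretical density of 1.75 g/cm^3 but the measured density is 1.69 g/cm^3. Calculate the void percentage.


Void% = (rho_theo - rho_actual)/rho_theo * 100 = (1.75 - 1.69)/1.75 * 100 = 3.43%

3.43%


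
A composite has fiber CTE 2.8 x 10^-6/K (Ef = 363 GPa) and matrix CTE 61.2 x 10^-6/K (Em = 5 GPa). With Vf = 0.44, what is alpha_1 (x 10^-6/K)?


E1 = Ef*Vf + Em*(1-Vf) = 162.52
alpha_1 = (alpha_f*Ef*Vf + alpha_m*Em*(1-Vf))/E1 = 3.81 x 10^-6/K

3.81 x 10^-6/K


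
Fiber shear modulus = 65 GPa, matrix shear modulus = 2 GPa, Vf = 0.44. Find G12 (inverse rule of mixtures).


1/G12 = Vf/Gf + (1-Vf)/Gm = 0.44/65 + 0.56/2
G12 = 3.49 GPa

3.49 GPa


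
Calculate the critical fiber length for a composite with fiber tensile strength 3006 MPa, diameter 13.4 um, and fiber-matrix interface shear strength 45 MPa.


Lc = sigma_f * d / (2 * tau_i) = 3006 * 13.4 / (2 * 45) = 447.6 um

447.6 um


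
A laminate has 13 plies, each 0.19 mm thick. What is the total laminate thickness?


h = n * t_ply = 13 * 0.19 = 2.47 mm

2.47 mm


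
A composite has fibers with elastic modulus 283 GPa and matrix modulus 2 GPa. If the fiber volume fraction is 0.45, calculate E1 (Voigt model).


E1 = Ef*Vf + Em*(1-Vf) = 283*0.45 + 2*0.55 = 128.45 GPa

128.45 GPa


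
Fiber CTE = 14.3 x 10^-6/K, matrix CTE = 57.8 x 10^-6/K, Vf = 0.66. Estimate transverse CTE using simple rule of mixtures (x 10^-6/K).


alpha_2 = alpha_f*Vf + alpha_m*(1-Vf) = 14.3*0.66 + 57.8*0.34 = 29.1 x 10^-6/K

29.1 x 10^-6/K


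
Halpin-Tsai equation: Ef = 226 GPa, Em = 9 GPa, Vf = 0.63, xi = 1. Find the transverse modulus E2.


eta = (Ef/Em - 1)/(Ef/Em + xi) = (25.1111 - 1)/(25.1111 + 1) = 0.9234
E2 = Em*(1+xi*eta*Vf)/(1-eta*Vf) = 34.04 GPa

34.04 GPa


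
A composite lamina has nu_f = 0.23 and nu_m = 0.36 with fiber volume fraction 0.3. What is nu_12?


nu_12 = nu_f*Vf + nu_m*(1-Vf) = 0.23*0.3 + 0.36*0.7 = 0.321

0.321


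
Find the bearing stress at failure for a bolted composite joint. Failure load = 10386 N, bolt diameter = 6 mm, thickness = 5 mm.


sigma_br = F/(d*h) = 10386/(6*5) = 346.2 MPa

346.2 MPa


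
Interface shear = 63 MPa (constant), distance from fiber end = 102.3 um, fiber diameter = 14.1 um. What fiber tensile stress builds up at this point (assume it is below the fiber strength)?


Force balance: sigma_f * (pi*d^2/4) = tau * (pi*d) * x  ->  sigma_f = 4 * tau * x / d
sigma_f = 4 * 63 * 102.3 / 14.1 = 1828.3 MPa

1828.3 MPa


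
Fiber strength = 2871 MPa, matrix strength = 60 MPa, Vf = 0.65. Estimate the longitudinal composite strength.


sigma_1 = sigma_f*Vf + sigma_m*(1-Vf) = 2871*0.65 + 60*0.35 = 1887.2 MPa

1887.2 MPa


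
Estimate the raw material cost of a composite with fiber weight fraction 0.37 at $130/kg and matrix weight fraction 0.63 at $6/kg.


Cost = cost_f*Wf + cost_m*Wm = 130*0.37 + 6*0.63 = $51.88/kg

$51.88/kg


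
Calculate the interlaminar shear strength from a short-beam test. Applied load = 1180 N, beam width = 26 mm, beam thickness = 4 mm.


ILSS = 3F/(4bh) = 3*1180/(4*26*4) = 8.51 MPa

8.51 MPa


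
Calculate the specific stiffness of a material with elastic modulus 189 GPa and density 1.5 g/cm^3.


Specific stiffness = E/rho = 189/1.5 = 126.0 GPa/(g/cm^3)

126.0 GPa/(g/cm^3)


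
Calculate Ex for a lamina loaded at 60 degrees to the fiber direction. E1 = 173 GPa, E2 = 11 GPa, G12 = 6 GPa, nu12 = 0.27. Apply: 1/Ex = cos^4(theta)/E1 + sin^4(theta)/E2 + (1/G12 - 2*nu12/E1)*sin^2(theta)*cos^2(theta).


cos^4(60) = 0.0625, sin^4(60) = 0.5625, sin^2(60)*cos^2(60) = 0.1875
1/G12 - 2*nu12/E1 = 1/6 - 2*0.27/173 = 0.163545 GPa^-1
1/Ex = 0.0625/173 + 0.5625/11 + 0.163545*0.1875 = 0.0821624 GPa^-1
Ex = 12.17 GPa

12.17 GPa


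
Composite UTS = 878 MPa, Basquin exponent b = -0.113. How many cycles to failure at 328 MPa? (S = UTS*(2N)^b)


N = 0.5 * (S/UTS)^(1/b) = 0.5 * (328/878)^(1/-0.113) = 3042.4520 cycles

3042.4520 cycles


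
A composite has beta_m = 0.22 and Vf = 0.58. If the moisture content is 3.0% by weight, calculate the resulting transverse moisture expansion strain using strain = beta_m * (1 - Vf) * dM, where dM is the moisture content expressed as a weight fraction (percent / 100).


dM = 3.0/100 = 0.03
strain = beta_m * (1-Vf) * dM = 0.22 * 0.42 * 0.03 = 0.002772

0.002772


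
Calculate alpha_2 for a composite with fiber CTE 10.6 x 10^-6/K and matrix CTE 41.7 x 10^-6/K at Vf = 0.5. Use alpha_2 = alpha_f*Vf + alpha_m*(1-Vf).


alpha_2 = alpha_f*Vf + alpha_m*(1-Vf) = 10.6*0.5 + 41.7*0.5 = 26.2 x 10^-6/K

26.2 x 10^-6/K


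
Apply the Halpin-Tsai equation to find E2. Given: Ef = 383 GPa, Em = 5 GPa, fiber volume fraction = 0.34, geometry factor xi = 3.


eta = (Ef/Em - 1)/(Ef/Em + xi) = (76.6 - 1)/(76.6 + 3) = 0.9497
E2 = Em*(1+xi*eta*Vf)/(1-eta*Vf) = 14.54 GPa

14.54 GPa


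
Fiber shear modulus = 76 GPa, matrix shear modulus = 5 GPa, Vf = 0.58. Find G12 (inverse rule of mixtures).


1/G12 = Vf/Gf + (1-Vf)/Gm = 0.58/76 + 0.42/5
G12 = 10.91 GPa

10.91 GPa


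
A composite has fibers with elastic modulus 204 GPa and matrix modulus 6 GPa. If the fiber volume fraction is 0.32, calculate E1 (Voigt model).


E1 = Ef*Vf + Em*(1-Vf) = 204*0.32 + 6*0.68 = 69.36 GPa

69.36 GPa


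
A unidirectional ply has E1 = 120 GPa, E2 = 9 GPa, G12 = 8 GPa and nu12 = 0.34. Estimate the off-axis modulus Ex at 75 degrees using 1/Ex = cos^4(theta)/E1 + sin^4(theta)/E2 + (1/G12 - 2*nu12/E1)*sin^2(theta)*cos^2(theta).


cos^4(75) = 0.004487, sin^4(75) = 0.870513, sin^2(75)*cos^2(75) = 0.0625
1/G12 - 2*nu12/E1 = 1/8 - 2*0.34/120 = 0.119333 GPa^-1
1/Ex = 0.004487/120 + 0.870513/9 + 0.119333*0.0625 = 0.1042194 GPa^-1
Ex = 9.6 GPa

9.6 GPa


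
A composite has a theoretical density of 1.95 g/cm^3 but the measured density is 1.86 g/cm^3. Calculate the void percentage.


Void% = (rho_theo - rho_actual)/rho_theo * 100 = (1.95 - 1.86)/1.95 * 100 = 4.62%

4.62%


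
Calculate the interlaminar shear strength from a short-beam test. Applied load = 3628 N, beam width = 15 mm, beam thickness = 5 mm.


ILSS = 3F/(4bh) = 3*3628/(4*15*5) = 36.28 MPa

36.28 MPa


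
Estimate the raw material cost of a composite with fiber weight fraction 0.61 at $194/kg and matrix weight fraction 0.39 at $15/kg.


Cost = cost_f*Wf + cost_m*Wm = 194*0.61 + 15*0.39 = $124.19/kg

$124.19/kg


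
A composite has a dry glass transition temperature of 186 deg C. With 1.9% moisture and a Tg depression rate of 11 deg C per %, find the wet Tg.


Tg_wet = Tg_dry - k*moisture = 186 - 11*1.9 = 165.1 deg C

165.1 deg C


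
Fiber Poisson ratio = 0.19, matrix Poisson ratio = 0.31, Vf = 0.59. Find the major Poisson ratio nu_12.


nu_12 = nu_f*Vf + nu_m*(1-Vf) = 0.19*0.59 + 0.31*0.41 = 0.2392

0.2392


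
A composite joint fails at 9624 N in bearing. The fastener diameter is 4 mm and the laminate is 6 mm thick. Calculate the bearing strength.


sigma_br = F/(d*h) = 9624/(4*6) = 401.0 MPa

401.0 MPa


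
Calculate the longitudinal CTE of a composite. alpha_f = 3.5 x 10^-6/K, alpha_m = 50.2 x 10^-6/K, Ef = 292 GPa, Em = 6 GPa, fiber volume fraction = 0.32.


E1 = Ef*Vf + Em*(1-Vf) = 97.52
alpha_1 = (alpha_f*Ef*Vf + alpha_m*Em*(1-Vf))/E1 = 5.45 x 10^-6/K

5.45 x 10^-6/K


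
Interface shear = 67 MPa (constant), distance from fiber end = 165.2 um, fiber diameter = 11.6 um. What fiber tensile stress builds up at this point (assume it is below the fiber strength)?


Force balance: sigma_f * (pi*d^2/4) = tau * (pi*d) * x  ->  sigma_f = 4 * tau * x / d
sigma_f = 4 * 67 * 165.2 / 11.6 = 3816.7 MPa

3816.7 MPa


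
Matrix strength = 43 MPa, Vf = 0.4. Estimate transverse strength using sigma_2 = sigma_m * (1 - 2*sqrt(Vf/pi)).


factor = 1 - 2*sqrt(0.4/pi) = 0.2864
sigma_2 = 43 * 0.2864 = 12.31 MPa

12.31 MPa


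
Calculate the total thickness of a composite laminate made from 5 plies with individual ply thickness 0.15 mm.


h = n * t_ply = 5 * 0.15 = 0.75 mm

0.75 mm


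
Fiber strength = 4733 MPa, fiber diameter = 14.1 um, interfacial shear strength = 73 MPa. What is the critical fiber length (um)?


Lc = sigma_f * d / (2 * tau_i) = 4733 * 14.1 / (2 * 73) = 457.1 um

457.1 um


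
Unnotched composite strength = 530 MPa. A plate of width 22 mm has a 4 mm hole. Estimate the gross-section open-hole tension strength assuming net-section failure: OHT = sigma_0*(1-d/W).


OHT = sigma_0*(1-d/W) = 530*(1-4/22) = 433.6 MPa

433.6 MPa


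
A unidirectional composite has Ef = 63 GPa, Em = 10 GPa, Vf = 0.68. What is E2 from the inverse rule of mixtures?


1/E2 = Vf/Ef + (1-Vf)/Em = 0.68/63 + 0.32/10
E2 = 23.37 GPa

23.37 GPa


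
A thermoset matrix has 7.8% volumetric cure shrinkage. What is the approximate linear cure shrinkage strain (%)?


Linear shrinkage ≈ vol_shrink/3 = 7.8/3 = 2.6%

2.6%


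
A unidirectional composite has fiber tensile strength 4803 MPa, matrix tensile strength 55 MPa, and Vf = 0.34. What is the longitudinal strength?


sigma_1 = sigma_f*Vf + sigma_m*(1-Vf) = 4803*0.34 + 55*0.66 = 1669.3 MPa

1669.3 MPa


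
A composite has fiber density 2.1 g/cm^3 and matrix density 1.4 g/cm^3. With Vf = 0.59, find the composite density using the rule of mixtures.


rho_c = rho_f*Vf + rho_m*(1-Vf) = 2.1*0.59 + 1.4*0.41 = 1.813 g/cm^3

1.813 g/cm^3


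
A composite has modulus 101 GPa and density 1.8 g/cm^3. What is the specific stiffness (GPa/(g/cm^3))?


Specific stiffness = E/rho = 101/1.8 = 56.1 GPa/(g/cm^3)

56.1 GPa/(g/cm^3)


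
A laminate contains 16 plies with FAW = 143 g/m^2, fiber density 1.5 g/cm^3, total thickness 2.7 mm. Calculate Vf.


Vf = n * FAW / (rho_f * h * 1000) = 16 * 143 / (1.5 * 2.7 * 1000) = 0.5649

0.5649


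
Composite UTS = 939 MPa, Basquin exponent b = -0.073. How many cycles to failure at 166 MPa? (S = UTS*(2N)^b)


N = 0.5 * (S/UTS)^(1/b) = 0.5 * (166/939)^(1/-0.073) = 1.0185e+10 cycles

1.0185e+10 cycles


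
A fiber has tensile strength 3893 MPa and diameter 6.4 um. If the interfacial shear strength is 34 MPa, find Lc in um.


Lc = sigma_f * d / (2 * tau_i) = 3893 * 6.4 / (2 * 34) = 366.4 um

366.4 um


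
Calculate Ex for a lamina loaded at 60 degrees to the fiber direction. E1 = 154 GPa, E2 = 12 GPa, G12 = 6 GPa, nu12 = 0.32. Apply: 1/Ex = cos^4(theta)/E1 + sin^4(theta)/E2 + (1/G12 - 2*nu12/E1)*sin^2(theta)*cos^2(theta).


cos^4(60) = 0.0625, sin^4(60) = 0.5625, sin^2(60)*cos^2(60) = 0.1875
1/G12 - 2*nu12/E1 = 1/6 - 2*0.32/154 = 0.162511 GPa^-1
1/Ex = 0.0625/154 + 0.5625/12 + 0.162511*0.1875 = 0.0777516 GPa^-1
Ex = 12.86 GPa

12.86 GPa


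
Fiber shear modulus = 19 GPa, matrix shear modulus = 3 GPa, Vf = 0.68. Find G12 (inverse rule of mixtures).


1/G12 = Vf/Gf + (1-Vf)/Gm = 0.68/19 + 0.32/3
G12 = 7.02 GPa

7.02 GPa


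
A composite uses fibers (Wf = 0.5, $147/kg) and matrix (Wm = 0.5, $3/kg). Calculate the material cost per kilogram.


Cost = cost_f*Wf + cost_m*Wm = 147*0.5 + 3*0.5 = $75.0/kg

$75.0/kg


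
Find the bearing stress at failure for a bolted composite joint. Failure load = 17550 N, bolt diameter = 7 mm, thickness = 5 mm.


sigma_br = F/(d*h) = 17550/(7*5) = 501.4 MPa

501.4 MPa


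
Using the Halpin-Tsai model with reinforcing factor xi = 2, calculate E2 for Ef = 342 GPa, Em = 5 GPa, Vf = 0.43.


eta = (Ef/Em - 1)/(Ef/Em + xi) = (68.4 - 1)/(68.4 + 2) = 0.9574
E2 = Em*(1+xi*eta*Vf)/(1-eta*Vf) = 15.5 GPa

15.5 GPa


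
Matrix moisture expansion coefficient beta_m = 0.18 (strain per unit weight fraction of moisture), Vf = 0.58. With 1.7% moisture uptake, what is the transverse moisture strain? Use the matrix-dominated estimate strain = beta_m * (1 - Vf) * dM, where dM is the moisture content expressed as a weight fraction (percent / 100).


dM = 1.7/100 = 0.017
strain = beta_m * (1-Vf) * dM = 0.18 * 0.42 * 0.017 = 0.0012852

0.0012852


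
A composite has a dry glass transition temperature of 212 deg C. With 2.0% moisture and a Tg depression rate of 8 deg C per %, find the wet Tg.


Tg_wet = Tg_dry - k*moisture = 212 - 8*2.0 = 196.0 deg C

196.0 deg C


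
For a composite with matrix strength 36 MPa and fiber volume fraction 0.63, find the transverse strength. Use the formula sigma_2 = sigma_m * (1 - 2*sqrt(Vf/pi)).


factor = 1 - 2*sqrt(0.63/pi) = 0.1044
sigma_2 = 36 * 0.1044 = 3.76 MPa

3.76 MPa


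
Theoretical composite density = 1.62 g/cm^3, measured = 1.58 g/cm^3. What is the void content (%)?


Void% = (rho_theo - rho_actual)/rho_theo * 100 = (1.62 - 1.58)/1.62 * 100 = 2.47%

2.47%


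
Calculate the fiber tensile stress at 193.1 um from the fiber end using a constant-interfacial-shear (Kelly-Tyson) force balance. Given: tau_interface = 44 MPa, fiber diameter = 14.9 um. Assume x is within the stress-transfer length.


Force balance: sigma_f * (pi*d^2/4) = tau * (pi*d) * x  ->  sigma_f = 4 * tau * x / d
sigma_f = 4 * 44 * 193.1 / 14.9 = 2280.9 MPa

2280.9 MPa


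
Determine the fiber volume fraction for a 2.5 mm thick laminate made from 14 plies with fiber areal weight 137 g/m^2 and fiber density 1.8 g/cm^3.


Vf = n * FAW / (rho_f * h * 1000) = 14 * 137 / (1.8 * 2.5 * 1000) = 0.4262

0.4262


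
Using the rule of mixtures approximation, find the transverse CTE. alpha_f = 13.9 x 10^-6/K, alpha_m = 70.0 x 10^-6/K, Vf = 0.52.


alpha_2 = alpha_f*Vf + alpha_m*(1-Vf) = 13.9*0.52 + 70.0*0.48 = 40.8 x 10^-6/K

40.8 x 10^-6/K


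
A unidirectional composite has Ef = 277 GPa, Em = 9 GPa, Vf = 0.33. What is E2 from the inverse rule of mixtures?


1/E2 = Vf/Ef + (1-Vf)/Em = 0.33/277 + 0.67/9
E2 = 13.22 GPa

13.22 GPa


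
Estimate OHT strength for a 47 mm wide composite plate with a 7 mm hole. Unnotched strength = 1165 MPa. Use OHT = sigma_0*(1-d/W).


OHT = sigma_0*(1-d/W) = 1165*(1-7/47) = 991.5 MPa

991.5 MPa


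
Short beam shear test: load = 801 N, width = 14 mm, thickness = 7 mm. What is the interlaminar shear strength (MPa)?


ILSS = 3F/(4bh) = 3*801/(4*14*7) = 6.13 MPa

6.13 MPa


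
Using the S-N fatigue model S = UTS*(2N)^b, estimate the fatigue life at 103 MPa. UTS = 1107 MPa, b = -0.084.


N = 0.5 * (S/UTS)^(1/b) = 0.5 * (103/1107)^(1/-0.084) = 9.4727e+11 cycles

9.4727e+11 cycles


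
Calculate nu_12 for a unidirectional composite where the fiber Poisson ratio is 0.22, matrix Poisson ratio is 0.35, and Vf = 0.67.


nu_12 = nu_f*Vf + nu_m*(1-Vf) = 0.22*0.67 + 0.35*0.33 = 0.2629

0.2629


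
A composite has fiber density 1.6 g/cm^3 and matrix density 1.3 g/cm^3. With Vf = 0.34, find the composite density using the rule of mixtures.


rho_c = rho_f*Vf + rho_m*(1-Vf) = 1.6*0.34 + 1.3*0.66 = 1.402 g/cm^3

1.402 g/cm^3


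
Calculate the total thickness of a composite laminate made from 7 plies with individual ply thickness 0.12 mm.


h = n * t_ply = 7 * 0.12 = 0.84 mm

0.84 mm


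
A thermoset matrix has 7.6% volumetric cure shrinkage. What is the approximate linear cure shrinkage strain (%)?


Linear shrinkage ≈ vol_shrink/3 = 7.6/3 = 2.533%

2.533%


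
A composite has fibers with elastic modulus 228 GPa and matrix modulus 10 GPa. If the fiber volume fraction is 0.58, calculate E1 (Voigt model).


E1 = Ef*Vf + Em*(1-Vf) = 228*0.58 + 10*0.42 = 136.44 GPa

136.44 GPa


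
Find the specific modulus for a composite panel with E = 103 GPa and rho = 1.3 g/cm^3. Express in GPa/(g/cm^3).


Specific stiffness = E/rho = 103/1.3 = 79.2 GPa/(g/cm^3)

79.2 GPa/(g/cm^3)


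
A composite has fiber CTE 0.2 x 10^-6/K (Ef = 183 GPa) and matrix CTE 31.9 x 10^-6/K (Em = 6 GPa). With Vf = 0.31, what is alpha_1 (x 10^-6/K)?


E1 = Ef*Vf + Em*(1-Vf) = 60.87
alpha_1 = (alpha_f*Ef*Vf + alpha_m*Em*(1-Vf))/E1 = 2.36 x 10^-6/K

2.36 x 10^-6/K


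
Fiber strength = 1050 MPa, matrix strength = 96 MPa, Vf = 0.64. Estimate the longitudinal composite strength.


sigma_1 = sigma_f*Vf + sigma_m*(1-Vf) = 1050*0.64 + 96*0.36 = 706.6 MPa

706.6 MPa


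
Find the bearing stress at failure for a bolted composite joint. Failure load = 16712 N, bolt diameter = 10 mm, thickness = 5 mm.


sigma_br = F/(d*h) = 16712/(10*5) = 334.2 MPa

334.2 MPa


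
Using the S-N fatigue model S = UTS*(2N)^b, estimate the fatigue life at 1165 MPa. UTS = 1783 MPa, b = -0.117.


N = 0.5 * (S/UTS)^(1/b) = 0.5 * (1165/1783)^(1/-0.117) = 18.9965 cycles

18.9965 cycles


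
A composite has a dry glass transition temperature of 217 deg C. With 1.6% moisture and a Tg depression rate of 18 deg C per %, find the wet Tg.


Tg_wet = Tg_dry - k*moisture = 217 - 18*1.6 = 188.2 deg C

188.2 deg C


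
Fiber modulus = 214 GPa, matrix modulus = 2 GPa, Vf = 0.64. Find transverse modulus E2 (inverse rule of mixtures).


1/E2 = Vf/Ef + (1-Vf)/Em = 0.64/214 + 0.36/2
E2 = 5.46 GPa

5.46 GPa


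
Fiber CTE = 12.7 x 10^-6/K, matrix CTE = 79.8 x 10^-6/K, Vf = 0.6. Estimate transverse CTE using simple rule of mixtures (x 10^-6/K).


alpha_2 = alpha_f*Vf + alpha_m*(1-Vf) = 12.7*0.6 + 79.8*0.4 = 39.5 x 10^-6/K

39.5 x 10^-6/K


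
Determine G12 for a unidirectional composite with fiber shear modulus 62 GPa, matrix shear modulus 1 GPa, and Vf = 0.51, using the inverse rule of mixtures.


1/G12 = Vf/Gf + (1-Vf)/Gm = 0.51/62 + 0.49/1
G12 = 2.01 GPa

2.01 GPa


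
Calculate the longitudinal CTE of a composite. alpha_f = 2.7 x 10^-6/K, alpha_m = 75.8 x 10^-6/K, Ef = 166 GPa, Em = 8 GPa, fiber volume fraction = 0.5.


E1 = Ef*Vf + Em*(1-Vf) = 87.0
alpha_1 = (alpha_f*Ef*Vf + alpha_m*Em*(1-Vf))/E1 = 6.06 x 10^-6/K

6.06 x 10^-6/K


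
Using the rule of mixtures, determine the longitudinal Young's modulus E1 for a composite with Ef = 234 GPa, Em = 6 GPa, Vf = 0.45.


E1 = Ef*Vf + Em*(1-Vf) = 234*0.45 + 6*0.55 = 108.6 GPa

108.6 GPa


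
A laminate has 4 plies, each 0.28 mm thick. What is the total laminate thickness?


h = n * t_ply = 4 * 0.28 = 1.12 mm

1.12 mm


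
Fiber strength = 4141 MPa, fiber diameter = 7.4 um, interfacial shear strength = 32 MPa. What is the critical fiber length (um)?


Lc = sigma_f * d / (2 * tau_i) = 4141 * 7.4 / (2 * 32) = 478.8 um

478.8 um


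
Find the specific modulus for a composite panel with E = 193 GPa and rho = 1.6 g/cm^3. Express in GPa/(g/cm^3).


Specific stiffness = E/rho = 193/1.6 = 120.6 GPa/(g/cm^3)

120.6 GPa/(g/cm^3)


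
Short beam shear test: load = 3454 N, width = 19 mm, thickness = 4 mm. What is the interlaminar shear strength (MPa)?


ILSS = 3F/(4bh) = 3*3454/(4*19*4) = 34.09 MPa

34.09 MPa


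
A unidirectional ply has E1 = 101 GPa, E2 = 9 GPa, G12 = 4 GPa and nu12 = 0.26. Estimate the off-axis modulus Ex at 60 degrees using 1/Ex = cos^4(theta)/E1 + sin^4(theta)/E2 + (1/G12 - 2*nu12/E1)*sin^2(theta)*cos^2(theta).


cos^4(60) = 0.0625, sin^4(60) = 0.5625, sin^2(60)*cos^2(60) = 0.1875
1/G12 - 2*nu12/E1 = 1/4 - 2*0.26/101 = 0.244851 GPa^-1
1/Ex = 0.0625/101 + 0.5625/9 + 0.244851*0.1875 = 0.1090285 GPa^-1
Ex = 9.17 GPa

9.17 GPa


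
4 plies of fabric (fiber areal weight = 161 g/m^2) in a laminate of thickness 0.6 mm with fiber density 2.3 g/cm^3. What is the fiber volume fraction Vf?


Vf = n * FAW / (rho_f * h * 1000) = 4 * 161 / (2.3 * 0.6 * 1000) = 0.4667

0.4667


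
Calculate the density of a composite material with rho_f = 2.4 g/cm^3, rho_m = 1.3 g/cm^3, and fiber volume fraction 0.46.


rho_c = rho_f*Vf + rho_m*(1-Vf) = 2.4*0.46 + 1.3*0.54 = 1.806 g/cm^3

1.806 g/cm^3


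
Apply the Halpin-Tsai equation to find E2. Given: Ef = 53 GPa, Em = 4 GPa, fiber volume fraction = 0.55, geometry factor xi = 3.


eta = (Ef/Em - 1)/(Ef/Em + xi) = (13.25 - 1)/(13.25 + 3) = 0.7538
E2 = Em*(1+xi*eta*Vf)/(1-eta*Vf) = 15.33 GPa

15.33 GPa


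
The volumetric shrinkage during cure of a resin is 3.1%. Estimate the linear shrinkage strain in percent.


Linear shrinkage ≈ vol_shrink/3 = 3.1/3 = 1.033%

1.033%


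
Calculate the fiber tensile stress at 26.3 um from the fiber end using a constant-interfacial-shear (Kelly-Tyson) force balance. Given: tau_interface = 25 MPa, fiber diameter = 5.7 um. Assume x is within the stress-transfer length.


Force balance: sigma_f * (pi*d^2/4) = tau * (pi*d) * x  ->  sigma_f = 4 * tau * x / d
sigma_f = 4 * 25 * 26.3 / 5.7 = 461.4 MPa

461.4 MPa


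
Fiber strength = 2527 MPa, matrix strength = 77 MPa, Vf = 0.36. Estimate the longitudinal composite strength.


sigma_1 = sigma_f*Vf + sigma_m*(1-Vf) = 2527*0.36 + 77*0.64 = 959.0 MPa

959.0 MPa


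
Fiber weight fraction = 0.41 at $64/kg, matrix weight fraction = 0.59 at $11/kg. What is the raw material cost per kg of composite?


Cost = cost_f*Wf + cost_m*Wm = 64*0.41 + 11*0.59 = $32.73/kg

$32.73/kg


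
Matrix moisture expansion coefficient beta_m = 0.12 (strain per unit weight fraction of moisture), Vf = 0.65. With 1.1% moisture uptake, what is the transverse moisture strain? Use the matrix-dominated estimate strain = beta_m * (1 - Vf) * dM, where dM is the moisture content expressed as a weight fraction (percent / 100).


dM = 1.1/100 = 0.011
strain = beta_m * (1-Vf) * dM = 0.12 * 0.35 * 0.011 = 0.000462

0.000462


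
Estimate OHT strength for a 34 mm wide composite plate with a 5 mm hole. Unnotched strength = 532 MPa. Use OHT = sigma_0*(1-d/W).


OHT = sigma_0*(1-d/W) = 532*(1-5/34) = 453.8 MPa

453.8 MPa


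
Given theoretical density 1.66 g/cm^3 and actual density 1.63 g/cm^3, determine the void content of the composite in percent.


Void% = (rho_theo - rho_actual)/rho_theo * 100 = (1.66 - 1.63)/1.66 * 100 = 1.81%

1.81%


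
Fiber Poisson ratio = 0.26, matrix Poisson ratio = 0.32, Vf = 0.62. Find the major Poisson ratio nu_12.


nu_12 = nu_f*Vf + nu_m*(1-Vf) = 0.26*0.62 + 0.32*0.38 = 0.2828

0.2828


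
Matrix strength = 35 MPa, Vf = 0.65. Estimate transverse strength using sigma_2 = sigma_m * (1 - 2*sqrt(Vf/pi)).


factor = 1 - 2*sqrt(0.65/pi) = 0.0903
sigma_2 = 35 * 0.0903 = 3.16 MPa

3.16 MPa


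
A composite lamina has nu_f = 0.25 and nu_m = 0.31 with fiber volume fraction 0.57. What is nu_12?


nu_12 = nu_f*Vf + nu_m*(1-Vf) = 0.25*0.57 + 0.31*0.43 = 0.2758

0.2758


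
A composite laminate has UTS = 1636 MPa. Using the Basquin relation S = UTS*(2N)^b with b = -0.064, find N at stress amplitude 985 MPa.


N = 0.5 * (S/UTS)^(1/b) = 0.5 * (985/1636)^(1/-0.064) = 1386.4141 cycles

1386.4141 cycles


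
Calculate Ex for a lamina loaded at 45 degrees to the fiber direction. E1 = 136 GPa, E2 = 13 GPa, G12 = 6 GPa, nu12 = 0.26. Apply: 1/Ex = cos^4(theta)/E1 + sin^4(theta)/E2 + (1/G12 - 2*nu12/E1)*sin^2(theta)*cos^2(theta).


cos^4(45) = 0.25, sin^4(45) = 0.25, sin^2(45)*cos^2(45) = 0.25
1/G12 - 2*nu12/E1 = 1/6 - 2*0.26/136 = 0.162843 GPa^-1
1/Ex = 0.25/136 + 0.25/13 + 0.162843*0.25 = 0.0617798 GPa^-1
Ex = 16.19 GPa

16.19 GPa


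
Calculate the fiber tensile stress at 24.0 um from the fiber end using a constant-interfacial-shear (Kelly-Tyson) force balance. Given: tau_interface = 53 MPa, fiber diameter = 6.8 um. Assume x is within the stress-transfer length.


Force balance: sigma_f * (pi*d^2/4) = tau * (pi*d) * x  ->  sigma_f = 4 * tau * x / d
sigma_f = 4 * 53 * 24.0 / 6.8 = 748.2 MPa

748.2 MPa


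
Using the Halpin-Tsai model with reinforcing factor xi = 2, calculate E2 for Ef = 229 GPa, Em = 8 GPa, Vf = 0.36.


eta = (Ef/Em - 1)/(Ef/Em + xi) = (28.625 - 1)/(28.625 + 2) = 0.902
E2 = Em*(1+xi*eta*Vf)/(1-eta*Vf) = 19.54 GPa

19.54 GPa


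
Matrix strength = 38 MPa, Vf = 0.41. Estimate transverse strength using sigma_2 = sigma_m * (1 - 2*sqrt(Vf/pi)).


factor = 1 - 2*sqrt(0.41/pi) = 0.2775
sigma_2 = 38 * 0.2775 = 10.54 MPa

10.54 MPa


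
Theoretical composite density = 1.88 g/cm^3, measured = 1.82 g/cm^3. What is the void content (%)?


Void% = (rho_theo - rho_actual)/rho_theo * 100 = (1.88 - 1.82)/1.88 * 100 = 3.19%

3.19%


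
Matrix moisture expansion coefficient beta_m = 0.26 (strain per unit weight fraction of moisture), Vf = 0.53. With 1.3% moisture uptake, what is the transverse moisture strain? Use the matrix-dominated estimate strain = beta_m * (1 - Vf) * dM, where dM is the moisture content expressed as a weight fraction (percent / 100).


dM = 1.3/100 = 0.013
strain = beta_m * (1-Vf) * dM = 0.26 * 0.47 * 0.013 = 0.0015886

0.0015886


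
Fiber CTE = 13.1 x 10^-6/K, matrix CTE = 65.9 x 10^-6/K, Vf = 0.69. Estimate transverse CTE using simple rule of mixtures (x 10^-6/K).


alpha_2 = alpha_f*Vf + alpha_m*(1-Vf) = 13.1*0.69 + 65.9*0.31 = 29.5 x 10^-6/K

29.5 x 10^-6/K


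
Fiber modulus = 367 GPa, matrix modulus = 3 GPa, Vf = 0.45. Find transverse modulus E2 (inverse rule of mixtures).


1/E2 = Vf/Ef + (1-Vf)/Em = 0.45/367 + 0.55/3
E2 = 5.42 GPa

5.42 GPa


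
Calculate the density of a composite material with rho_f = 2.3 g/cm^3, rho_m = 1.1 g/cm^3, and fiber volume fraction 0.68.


rho_c = rho_f*Vf + rho_m*(1-Vf) = 2.3*0.68 + 1.1*0.32 = 1.916 g/cm^3

1.916 g/cm^3


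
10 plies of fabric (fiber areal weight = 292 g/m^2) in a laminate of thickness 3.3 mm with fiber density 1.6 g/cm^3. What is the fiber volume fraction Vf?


Vf = n * FAW / (rho_f * h * 1000) = 10 * 292 / (1.6 * 3.3 * 1000) = 0.553

0.553


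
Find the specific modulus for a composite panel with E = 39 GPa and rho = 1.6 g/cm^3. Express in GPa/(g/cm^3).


Specific stiffness = E/rho = 39/1.6 = 24.4 GPa/(g/cm^3)

24.4 GPa/(g/cm^3)


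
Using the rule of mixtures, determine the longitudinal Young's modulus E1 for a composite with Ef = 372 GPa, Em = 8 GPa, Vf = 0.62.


E1 = Ef*Vf + Em*(1-Vf) = 372*0.62 + 8*0.38 = 233.68 GPa

233.68 GPa


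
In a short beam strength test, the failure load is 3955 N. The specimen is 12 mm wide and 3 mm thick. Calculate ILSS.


ILSS = 3F/(4bh) = 3*3955/(4*12*3) = 82.4 MPa

82.4 MPa


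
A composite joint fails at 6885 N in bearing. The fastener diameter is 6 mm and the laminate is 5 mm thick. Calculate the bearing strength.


sigma_br = F/(d*h) = 6885/(6*5) = 229.5 MPa

229.5 MPa


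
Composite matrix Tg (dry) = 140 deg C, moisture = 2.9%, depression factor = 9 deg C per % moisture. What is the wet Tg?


Tg_wet = Tg_dry - k*moisture = 140 - 9*2.9 = 113.9 deg C

113.9 deg C


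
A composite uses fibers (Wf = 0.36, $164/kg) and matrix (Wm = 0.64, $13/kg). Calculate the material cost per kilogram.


Cost = cost_f*Wf + cost_m*Wm = 164*0.36 + 13*0.64 = $67.36/kg

$67.36/kg


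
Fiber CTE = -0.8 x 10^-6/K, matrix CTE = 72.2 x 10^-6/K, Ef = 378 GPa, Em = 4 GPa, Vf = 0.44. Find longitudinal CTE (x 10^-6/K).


E1 = Ef*Vf + Em*(1-Vf) = 168.56
alpha_1 = (alpha_f*Ef*Vf + alpha_m*Em*(1-Vf))/E1 = 0.17 x 10^-6/K

0.17 x 10^-6/K


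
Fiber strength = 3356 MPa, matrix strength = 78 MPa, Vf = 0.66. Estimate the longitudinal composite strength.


sigma_1 = sigma_f*Vf + sigma_m*(1-Vf) = 3356*0.66 + 78*0.34 = 2241.5 MPa

2241.5 MPa


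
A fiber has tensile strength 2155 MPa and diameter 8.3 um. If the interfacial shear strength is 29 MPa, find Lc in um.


Lc = sigma_f * d / (2 * tau_i) = 2155 * 8.3 / (2 * 29) = 308.4 um

308.4 um


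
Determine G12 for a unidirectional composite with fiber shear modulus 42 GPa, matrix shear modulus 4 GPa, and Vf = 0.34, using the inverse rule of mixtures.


1/G12 = Vf/Gf + (1-Vf)/Gm = 0.34/42 + 0.66/4
G12 = 5.78 GPa

5.78 GPa


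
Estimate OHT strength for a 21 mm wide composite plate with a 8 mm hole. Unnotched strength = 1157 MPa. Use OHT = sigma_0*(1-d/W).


OHT = sigma_0*(1-d/W) = 1157*(1-8/21) = 716.2 MPa

716.2 MPa


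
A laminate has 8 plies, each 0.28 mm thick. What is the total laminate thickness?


h = n * t_ply = 8 * 0.28 = 2.24 mm

2.24 mm


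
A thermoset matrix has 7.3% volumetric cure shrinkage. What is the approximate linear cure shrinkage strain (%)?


Linear shrinkage ≈ vol_shrink/3 = 7.3/3 = 2.433%

2.433%


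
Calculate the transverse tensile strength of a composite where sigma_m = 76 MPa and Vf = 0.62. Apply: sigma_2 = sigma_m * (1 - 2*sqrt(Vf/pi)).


factor = 1 - 2*sqrt(0.62/pi) = 0.1115
sigma_2 = 76 * 0.1115 = 8.48 MPa

8.48 MPa


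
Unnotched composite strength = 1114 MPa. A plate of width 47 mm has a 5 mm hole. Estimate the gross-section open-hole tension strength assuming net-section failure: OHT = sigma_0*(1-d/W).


OHT = sigma_0*(1-d/W) = 1114*(1-5/47) = 995.5 MPa

995.5 MPa


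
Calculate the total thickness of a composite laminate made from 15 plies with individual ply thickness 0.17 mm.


h = n * t_ply = 15 * 0.17 = 2.55 mm

2.55 mm


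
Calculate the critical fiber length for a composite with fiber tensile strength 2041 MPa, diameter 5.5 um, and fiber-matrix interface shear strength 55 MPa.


Lc = sigma_f * d / (2 * tau_i) = 2041 * 5.5 / (2 * 55) = 102.1 um

102.1 um


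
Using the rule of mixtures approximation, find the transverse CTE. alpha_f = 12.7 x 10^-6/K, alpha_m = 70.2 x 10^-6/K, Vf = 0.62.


alpha_2 = alpha_f*Vf + alpha_m*(1-Vf) = 12.7*0.62 + 70.2*0.38 = 34.6 x 10^-6/K

34.6 x 10^-6/K


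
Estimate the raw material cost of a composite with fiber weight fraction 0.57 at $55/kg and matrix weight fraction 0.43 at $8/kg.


Cost = cost_f*Wf + cost_m*Wm = 55*0.57 + 8*0.43 = $34.79/kg

$34.79/kg


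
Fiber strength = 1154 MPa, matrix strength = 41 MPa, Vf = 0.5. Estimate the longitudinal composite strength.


sigma_1 = sigma_f*Vf + sigma_m*(1-Vf) = 1154*0.5 + 41*0.5 = 597.5 MPa

597.5 MPa


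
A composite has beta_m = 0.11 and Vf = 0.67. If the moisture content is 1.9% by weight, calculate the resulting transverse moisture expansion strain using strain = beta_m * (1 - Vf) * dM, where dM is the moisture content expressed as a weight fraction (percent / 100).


dM = 1.9/100 = 0.019
strain = beta_m * (1-Vf) * dM = 0.11 * 0.33 * 0.019 = 0.0006897

0.0006897


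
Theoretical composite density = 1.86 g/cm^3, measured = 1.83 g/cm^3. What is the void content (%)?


Void% = (rho_theo - rho_actual)/rho_theo * 100 = (1.86 - 1.83)/1.86 * 100 = 1.61%

1.61%


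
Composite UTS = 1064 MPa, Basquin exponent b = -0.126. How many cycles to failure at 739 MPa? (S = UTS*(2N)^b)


N = 0.5 * (S/UTS)^(1/b) = 0.5 * (739/1064)^(1/-0.126) = 9.0219 cycles

9.0219 cycles


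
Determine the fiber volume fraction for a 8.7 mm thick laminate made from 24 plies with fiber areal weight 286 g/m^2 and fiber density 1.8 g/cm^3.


Vf = n * FAW / (rho_f * h * 1000) = 24 * 286 / (1.8 * 8.7 * 1000) = 0.4383

0.4383


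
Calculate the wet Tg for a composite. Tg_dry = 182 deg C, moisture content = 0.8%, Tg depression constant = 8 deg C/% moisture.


Tg_wet = Tg_dry - k*moisture = 182 - 8*0.8 = 175.6 deg C

175.6 deg C


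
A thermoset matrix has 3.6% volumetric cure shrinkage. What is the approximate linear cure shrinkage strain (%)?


Linear shrinkage ≈ vol_shrink/3 = 3.6/3 = 1.2%

1.2%


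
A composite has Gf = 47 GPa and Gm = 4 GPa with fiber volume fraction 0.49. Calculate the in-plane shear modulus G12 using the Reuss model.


1/G12 = Vf/Gf + (1-Vf)/Gm = 0.49/47 + 0.51/4
G12 = 7.25 GPa

7.25 GPa


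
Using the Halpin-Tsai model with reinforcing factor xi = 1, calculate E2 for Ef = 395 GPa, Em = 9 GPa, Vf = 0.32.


eta = (Ef/Em - 1)/(Ef/Em + xi) = (43.8889 - 1)/(43.8889 + 1) = 0.9554
E2 = Em*(1+xi*eta*Vf)/(1-eta*Vf) = 16.93 GPa

16.93 GPa


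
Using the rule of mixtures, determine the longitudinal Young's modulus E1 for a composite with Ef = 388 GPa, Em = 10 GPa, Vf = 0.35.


E1 = Ef*Vf + Em*(1-Vf) = 388*0.35 + 10*0.65 = 142.3 GPa

142.3 GPa


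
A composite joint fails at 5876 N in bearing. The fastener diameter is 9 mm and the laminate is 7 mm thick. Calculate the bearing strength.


sigma_br = F/(d*h) = 5876/(9*7) = 93.3 MPa

93.3 MPa


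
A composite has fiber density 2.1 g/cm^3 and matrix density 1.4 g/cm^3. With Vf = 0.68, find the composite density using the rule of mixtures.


rho_c = rho_f*Vf + rho_m*(1-Vf) = 2.1*0.68 + 1.4*0.32 = 1.876 g/cm^3

1.876 g/cm^3


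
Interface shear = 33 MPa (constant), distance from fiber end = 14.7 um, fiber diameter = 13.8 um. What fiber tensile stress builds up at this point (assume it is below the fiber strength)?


Force balance: sigma_f * (pi*d^2/4) = tau * (pi*d) * x  ->  sigma_f = 4 * tau * x / d
sigma_f = 4 * 33 * 14.7 / 13.8 = 140.6 MPa

140.6 MPa


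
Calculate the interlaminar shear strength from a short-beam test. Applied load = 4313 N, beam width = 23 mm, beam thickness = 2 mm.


ILSS = 3F/(4bh) = 3*4313/(4*23*2) = 70.32 MPa

70.32 MPa


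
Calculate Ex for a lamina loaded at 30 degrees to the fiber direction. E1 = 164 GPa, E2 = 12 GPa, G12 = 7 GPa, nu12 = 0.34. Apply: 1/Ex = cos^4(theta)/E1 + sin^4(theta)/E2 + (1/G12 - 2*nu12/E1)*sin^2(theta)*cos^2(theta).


cos^4(30) = 0.5625, sin^4(30) = 0.0625, sin^2(30)*cos^2(30) = 0.1875
1/G12 - 2*nu12/E1 = 1/7 - 2*0.34/164 = 0.138711 GPa^-1
1/Ex = 0.5625/164 + 0.0625/12 + 0.138711*0.1875 = 0.0346465 GPa^-1
Ex = 28.86 GPa

28.86 GPa


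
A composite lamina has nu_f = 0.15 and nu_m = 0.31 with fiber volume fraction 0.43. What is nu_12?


nu_12 = nu_f*Vf + nu_m*(1-Vf) = 0.15*0.43 + 0.31*0.57 = 0.2412

0.2412


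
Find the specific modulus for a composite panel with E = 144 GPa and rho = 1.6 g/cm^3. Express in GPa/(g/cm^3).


Specific stiffness = E/rho = 144/1.6 = 90.0 GPa/(g/cm^3)

90.0 GPa/(g/cm^3)


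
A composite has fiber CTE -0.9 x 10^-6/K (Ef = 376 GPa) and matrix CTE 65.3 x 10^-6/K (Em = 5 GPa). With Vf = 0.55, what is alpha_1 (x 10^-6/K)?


E1 = Ef*Vf + Em*(1-Vf) = 209.05
alpha_1 = (alpha_f*Ef*Vf + alpha_m*Em*(1-Vf))/E1 = -0.19 x 10^-6/K

-0.19 x 10^-6/K


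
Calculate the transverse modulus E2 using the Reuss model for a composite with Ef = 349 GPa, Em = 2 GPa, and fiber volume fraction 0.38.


1/E2 = Vf/Ef + (1-Vf)/Em = 0.38/349 + 0.62/2
E2 = 3.21 GPa

3.21 GPa


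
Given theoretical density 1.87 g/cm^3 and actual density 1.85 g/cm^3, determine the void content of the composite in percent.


Void% = (rho_theo - rho_actual)/rho_theo * 100 = (1.87 - 1.85)/1.87 * 100 = 1.07%

1.07%


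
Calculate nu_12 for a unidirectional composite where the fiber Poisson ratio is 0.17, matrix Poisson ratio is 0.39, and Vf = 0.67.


nu_12 = nu_f*Vf + nu_m*(1-Vf) = 0.17*0.67 + 0.39*0.33 = 0.2426

0.2426
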